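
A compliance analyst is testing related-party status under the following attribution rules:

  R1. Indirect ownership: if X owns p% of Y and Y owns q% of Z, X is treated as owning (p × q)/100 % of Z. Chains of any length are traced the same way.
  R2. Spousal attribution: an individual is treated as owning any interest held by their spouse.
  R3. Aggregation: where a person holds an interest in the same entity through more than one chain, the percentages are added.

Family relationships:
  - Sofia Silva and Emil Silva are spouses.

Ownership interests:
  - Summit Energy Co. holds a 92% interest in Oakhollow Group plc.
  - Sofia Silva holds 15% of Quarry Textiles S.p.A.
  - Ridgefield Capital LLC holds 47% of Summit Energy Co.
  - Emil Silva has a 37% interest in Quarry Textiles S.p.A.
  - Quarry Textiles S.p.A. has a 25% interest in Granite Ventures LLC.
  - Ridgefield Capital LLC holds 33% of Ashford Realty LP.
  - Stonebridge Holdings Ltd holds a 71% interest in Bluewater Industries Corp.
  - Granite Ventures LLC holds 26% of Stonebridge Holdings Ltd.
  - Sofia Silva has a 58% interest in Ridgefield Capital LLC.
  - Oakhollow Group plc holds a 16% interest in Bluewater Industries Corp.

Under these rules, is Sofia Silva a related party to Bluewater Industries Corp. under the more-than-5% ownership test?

Yes

By spousal attribution (R2), Sofia Silva is treated as also owning Emil Silva's interest in Quarry Textiles S.p.A, giving 15% + 37% = 52%.
Chain via Quarry Textiles S.p.A. → Granite Ventures LLC → Stonebridge Holdings Ltd (R1): 52% × 25% × 26% × 71% = 2.3998% of Bluewater Industries Corp.
Chain via Ridgefield Capital LLC → Summit Energy Co. → Oakhollow Group plc (R1): 58% × 47% × 92% × 16% = 4.012672% of Bluewater Industries Corp.
Aggregating (R3): 2.3998% + 4.012672% = 6.412472%.
6.412472% exceeds the 5% threshold, so Sofia is a related party to Bluewater Industries Corp.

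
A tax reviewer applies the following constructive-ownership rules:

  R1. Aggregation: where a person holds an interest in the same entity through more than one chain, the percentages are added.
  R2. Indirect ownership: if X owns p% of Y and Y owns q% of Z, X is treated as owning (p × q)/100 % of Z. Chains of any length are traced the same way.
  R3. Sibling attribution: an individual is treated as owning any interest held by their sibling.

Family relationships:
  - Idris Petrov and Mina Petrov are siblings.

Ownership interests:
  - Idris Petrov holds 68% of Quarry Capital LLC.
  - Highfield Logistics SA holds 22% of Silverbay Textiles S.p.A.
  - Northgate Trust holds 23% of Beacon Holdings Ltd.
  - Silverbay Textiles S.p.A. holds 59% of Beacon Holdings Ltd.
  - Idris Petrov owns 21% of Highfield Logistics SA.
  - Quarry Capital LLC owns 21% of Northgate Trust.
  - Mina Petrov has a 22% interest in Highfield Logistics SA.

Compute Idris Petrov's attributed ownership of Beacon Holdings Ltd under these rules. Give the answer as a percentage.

8.8658%

By sibling attribution (R3), Idris Petrov is treated as also owning Mina Petrov's interest in Highfield Logistics SA, giving 21% + 22% = 43%.
Chain via Highfield Logistics SA → Silverbay Textiles S.p.A. (R2): 43% × 22% × 59% = 5.5814% of Beacon Holdings Ltd.
Chain via Quarry Capital LLC → Northgate Trust (R2): 68% × 21% × 23% = 3.2844% of Beacon Holdings Ltd.
Aggregating (R1): 5.5814% + 3.2844% = 8.8658%.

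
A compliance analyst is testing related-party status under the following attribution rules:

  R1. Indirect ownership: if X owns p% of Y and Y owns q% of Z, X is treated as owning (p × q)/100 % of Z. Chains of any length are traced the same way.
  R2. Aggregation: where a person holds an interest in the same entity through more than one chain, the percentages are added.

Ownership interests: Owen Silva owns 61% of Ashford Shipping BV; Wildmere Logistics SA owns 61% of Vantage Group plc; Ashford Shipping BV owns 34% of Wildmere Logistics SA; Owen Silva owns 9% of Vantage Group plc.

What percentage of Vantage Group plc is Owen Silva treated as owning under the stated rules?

Chain via Ashford Shipping BV → Wildmere Logistics SA (R1): 61% × 34% × 61% = 12.6514% of Vantage Group plc.
Direct interest in Vantage Group plc: 9%.
Aggregating (R2): 12.6514% + 9% = 21.6514%.

21.6514%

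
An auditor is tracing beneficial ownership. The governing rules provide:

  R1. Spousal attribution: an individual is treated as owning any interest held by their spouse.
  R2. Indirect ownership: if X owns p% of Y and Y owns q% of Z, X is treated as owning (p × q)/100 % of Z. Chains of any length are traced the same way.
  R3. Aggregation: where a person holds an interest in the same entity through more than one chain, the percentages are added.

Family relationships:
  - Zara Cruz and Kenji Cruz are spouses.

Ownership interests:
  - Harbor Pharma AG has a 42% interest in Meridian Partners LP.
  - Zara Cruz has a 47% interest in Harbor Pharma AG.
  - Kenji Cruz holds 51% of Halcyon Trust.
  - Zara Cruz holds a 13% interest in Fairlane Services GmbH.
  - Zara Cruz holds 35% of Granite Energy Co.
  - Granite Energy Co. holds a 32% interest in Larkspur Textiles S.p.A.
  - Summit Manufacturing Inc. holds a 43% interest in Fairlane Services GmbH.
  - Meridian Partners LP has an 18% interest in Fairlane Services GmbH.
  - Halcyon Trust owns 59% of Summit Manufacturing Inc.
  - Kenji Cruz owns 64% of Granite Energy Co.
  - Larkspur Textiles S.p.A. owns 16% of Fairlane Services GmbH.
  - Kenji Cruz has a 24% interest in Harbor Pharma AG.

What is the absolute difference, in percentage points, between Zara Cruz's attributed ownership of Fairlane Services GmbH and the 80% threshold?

43.6249

By spousal attribution (R1), Zara Cruz is treated as also owning Kenji Cruz's interest in Harbor Pharma AG, giving 47% + 24% = 71%.
By spousal attribution (R1), Zara Cruz is treated as also owning Kenji Cruz's interest in Granite Energy Co, giving 35% + 64% = 99%.
By spousal attribution (R1), Zara Cruz is treated as owning Kenji Cruz's 51% interest in Halcyon Trust.
Chain via Harbor Pharma AG → Meridian Partners LP (R2): 71% × 42% × 18% = 5.3676% of Fairlane Services GmbH.
Chain via Granite Energy Co. → Larkspur Textiles S.p.A. (R2): 99% × 32% × 16% = 5.0688% of Fairlane Services GmbH.
Direct interest in Fairlane Services GmbH: 13%.
Chain via Halcyon Trust → Summit Manufacturing Inc. (R2): 51% × 59% × 43% = 12.9387% of Fairlane Services GmbH.
Aggregating (R3): 5.3676% + 5.0688% + 13% + 12.9387% = 36.3751%.
36.3751% falls short of the 80% threshold by 43.6249 percentage points.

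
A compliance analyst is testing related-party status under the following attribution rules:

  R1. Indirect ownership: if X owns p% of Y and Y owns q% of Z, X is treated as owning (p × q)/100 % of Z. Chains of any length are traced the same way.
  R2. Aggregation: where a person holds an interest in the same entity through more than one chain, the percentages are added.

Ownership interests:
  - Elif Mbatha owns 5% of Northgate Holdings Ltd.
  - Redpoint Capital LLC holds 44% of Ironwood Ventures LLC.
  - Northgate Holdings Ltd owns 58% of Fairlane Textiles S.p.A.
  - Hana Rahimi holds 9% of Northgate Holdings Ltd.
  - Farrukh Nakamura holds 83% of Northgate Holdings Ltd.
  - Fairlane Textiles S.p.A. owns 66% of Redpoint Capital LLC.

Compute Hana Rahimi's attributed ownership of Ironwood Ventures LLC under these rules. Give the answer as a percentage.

Chain via Northgate Holdings Ltd → Fairlane Textiles S.p.A. → Redpoint Capital LLC (R1): 9% × 58% × 66% × 44% = 1.515888% of Ironwood Ventures LLC.

1.515888%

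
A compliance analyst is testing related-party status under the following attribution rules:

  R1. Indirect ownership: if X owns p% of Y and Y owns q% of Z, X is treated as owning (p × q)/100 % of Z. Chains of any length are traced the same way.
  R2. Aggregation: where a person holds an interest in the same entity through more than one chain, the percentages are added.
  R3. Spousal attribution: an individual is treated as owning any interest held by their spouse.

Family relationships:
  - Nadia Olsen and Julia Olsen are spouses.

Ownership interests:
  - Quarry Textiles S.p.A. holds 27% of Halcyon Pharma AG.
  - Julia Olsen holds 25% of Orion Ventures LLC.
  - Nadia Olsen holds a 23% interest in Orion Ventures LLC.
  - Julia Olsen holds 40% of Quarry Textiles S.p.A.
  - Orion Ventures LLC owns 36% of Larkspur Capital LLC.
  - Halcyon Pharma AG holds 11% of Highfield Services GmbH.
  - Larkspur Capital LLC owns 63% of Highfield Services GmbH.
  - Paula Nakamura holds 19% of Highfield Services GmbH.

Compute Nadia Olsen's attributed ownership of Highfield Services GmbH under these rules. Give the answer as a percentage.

12.0744%

By spousal attribution (R3), Nadia Olsen is treated as also owning Julia Olsen's interest in Orion Ventures LLC, giving 23% + 25% = 48%.
By spousal attribution (R3), Nadia Olsen is treated as owning Julia Olsen's 40% interest in Quarry Textiles S.p.A.
Chain via Orion Ventures LLC → Larkspur Capital LLC (R1): 48% × 36% × 63% = 10.8864% of Highfield Services GmbH.
Chain via Quarry Textiles S.p.A. → Halcyon Pharma AG (R1): 40% × 27% × 11% = 1.188% of Highfield Services GmbH.
Aggregating (R2): 10.8864% + 1.188% = 12.0744%.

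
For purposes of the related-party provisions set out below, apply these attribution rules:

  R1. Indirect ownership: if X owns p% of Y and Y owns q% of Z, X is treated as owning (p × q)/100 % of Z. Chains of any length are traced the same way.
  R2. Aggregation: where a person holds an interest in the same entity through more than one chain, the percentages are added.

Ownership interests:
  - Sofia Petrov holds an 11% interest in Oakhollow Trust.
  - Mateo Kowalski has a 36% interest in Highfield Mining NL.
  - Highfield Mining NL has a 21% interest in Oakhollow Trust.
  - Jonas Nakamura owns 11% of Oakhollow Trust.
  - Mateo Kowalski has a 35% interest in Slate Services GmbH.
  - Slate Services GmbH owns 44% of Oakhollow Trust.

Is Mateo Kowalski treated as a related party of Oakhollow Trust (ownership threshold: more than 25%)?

Chain via Slate Services GmbH (R1): 35% × 44% = 15.4% of Oakhollow Trust.
Chain via Highfield Mining NL (R1): 36% × 21% = 7.56% of Oakhollow Trust.
Aggregating (R2): 15.4% + 7.56% = 22.96%.
22.96% does not exceed the 25% threshold, so Mateo is not a related party to Oakhollow Trust.

No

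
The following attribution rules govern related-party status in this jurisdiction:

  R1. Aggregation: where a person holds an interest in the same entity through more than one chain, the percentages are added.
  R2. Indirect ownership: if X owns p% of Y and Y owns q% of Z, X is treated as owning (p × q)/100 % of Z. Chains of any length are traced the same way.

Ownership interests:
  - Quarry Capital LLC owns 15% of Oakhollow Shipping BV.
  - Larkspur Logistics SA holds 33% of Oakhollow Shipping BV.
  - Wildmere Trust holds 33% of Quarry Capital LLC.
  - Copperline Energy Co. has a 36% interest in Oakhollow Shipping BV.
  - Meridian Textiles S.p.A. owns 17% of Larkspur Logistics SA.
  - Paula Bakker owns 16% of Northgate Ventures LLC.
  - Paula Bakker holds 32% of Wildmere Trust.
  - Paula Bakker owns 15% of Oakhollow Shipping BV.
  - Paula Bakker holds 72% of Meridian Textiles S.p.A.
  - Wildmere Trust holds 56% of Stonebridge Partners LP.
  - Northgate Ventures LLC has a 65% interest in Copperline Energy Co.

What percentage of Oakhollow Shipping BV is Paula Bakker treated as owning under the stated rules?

Chain via Wildmere Trust → Quarry Capital LLC (R2): 32% × 33% × 15% = 1.584% of Oakhollow Shipping BV.
Chain via Meridian Textiles S.p.A. → Larkspur Logistics SA (R2): 72% × 17% × 33% = 4.0392% of Oakhollow Shipping BV.
Chain via Northgate Ventures LLC → Copperline Energy Co. (R2): 16% × 65% × 36% = 3.744% of Oakhollow Shipping BV.
Direct interest in Oakhollow Shipping BV: 15%.
Aggregating (R1): 1.584% + 4.0392% + 3.744% + 15% = 24.3672%.

24.3672%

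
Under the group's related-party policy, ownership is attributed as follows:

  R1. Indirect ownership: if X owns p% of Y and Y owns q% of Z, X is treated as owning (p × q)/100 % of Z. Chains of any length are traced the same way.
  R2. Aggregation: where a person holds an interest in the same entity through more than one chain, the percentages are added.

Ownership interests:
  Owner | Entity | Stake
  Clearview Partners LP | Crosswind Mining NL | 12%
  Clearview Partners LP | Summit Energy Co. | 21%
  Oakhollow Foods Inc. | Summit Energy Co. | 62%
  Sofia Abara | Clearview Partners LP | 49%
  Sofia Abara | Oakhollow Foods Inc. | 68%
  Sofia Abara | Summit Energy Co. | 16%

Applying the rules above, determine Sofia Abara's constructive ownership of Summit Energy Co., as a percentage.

Chain via Oakhollow Foods Inc. (R1): 68% × 62% = 42.16% of Summit Energy Co.
Chain via Clearview Partners LP (R1): 49% × 21% = 10.29% of Summit Energy Co.
Direct interest in Summit Energy Co: 16%.
Aggregating (R2): 42.16% + 10.29% + 16% = 68.45%.

68.45%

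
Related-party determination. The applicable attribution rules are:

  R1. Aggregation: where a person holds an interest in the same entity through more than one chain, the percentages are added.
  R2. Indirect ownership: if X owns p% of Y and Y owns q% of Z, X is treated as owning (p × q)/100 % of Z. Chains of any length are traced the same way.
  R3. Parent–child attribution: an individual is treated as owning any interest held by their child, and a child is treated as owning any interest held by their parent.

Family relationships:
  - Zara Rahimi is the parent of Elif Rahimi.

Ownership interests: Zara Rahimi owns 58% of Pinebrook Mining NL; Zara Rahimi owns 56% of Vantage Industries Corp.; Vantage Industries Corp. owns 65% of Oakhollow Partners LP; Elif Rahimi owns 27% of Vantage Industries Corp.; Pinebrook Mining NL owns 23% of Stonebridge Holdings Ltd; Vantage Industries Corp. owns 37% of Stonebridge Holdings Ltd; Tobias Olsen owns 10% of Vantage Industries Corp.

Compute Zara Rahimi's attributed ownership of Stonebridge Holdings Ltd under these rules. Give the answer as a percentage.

By parent–child attribution (R3), Zara Rahimi is treated as also owning Elif Rahimi's interest in Vantage Industries Corp, giving 56% + 27% = 83%.
Chain via Vantage Industries Corp. (R2): 83% × 37% = 30.71% of Stonebridge Holdings Ltd.
Chain via Pinebrook Mining NL (R2): 58% × 23% = 13.34% of Stonebridge Holdings Ltd.
Aggregating (R1): 30.71% + 13.34% = 44.05%.

44.05%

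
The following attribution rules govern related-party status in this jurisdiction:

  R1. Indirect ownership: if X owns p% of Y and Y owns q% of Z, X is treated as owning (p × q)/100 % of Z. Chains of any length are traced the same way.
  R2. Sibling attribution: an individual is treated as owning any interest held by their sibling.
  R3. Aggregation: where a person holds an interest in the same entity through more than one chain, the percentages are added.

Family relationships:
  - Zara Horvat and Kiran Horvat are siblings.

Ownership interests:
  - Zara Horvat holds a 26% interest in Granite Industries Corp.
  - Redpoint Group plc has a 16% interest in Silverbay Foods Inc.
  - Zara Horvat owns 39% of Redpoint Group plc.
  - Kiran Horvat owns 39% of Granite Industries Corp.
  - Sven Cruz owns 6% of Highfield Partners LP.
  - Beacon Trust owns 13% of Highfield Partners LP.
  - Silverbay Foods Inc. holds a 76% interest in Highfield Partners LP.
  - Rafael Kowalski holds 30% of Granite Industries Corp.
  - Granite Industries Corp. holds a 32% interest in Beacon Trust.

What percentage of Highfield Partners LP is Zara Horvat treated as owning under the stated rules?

By sibling attribution (R2), Zara Horvat is treated as also owning Kiran Horvat's interest in Granite Industries Corp, giving 26% + 39% = 65%.
Chain via Granite Industries Corp. → Beacon Trust (R1): 65% × 32% × 13% = 2.704% of Highfield Partners LP.
Chain via Redpoint Group plc → Silverbay Foods Inc. (R1): 39% × 16% × 76% = 4.7424% of Highfield Partners LP.
Aggregating (R3): 2.704% + 4.7424% = 7.4464%.

7.4464%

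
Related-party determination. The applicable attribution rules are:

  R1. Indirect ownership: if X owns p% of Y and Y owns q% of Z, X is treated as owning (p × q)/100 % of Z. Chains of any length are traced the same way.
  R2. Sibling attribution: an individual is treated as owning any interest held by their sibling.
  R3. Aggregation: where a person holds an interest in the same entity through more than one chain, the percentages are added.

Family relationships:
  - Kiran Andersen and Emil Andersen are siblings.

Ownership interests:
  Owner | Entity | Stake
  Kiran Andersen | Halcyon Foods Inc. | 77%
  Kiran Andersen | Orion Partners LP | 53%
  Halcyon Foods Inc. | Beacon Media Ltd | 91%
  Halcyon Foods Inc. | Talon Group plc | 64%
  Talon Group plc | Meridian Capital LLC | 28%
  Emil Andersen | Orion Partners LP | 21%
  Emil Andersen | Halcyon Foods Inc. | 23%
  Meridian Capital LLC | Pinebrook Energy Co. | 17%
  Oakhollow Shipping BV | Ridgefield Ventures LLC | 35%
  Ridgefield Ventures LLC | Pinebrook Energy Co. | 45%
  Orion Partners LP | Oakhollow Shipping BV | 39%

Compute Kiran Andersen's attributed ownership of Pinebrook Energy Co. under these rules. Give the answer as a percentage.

7.59185%

By sibling attribution (R2), Kiran Andersen is treated as also owning Emil Andersen's interest in Halcyon Foods Inc, giving 77% + 23% = 100%.
By sibling attribution (R2), Kiran Andersen is treated as also owning Emil Andersen's interest in Orion Partners LP, giving 53% + 21% = 74%.
Chain via Halcyon Foods Inc. → Talon Group plc → Meridian Capital LLC (R1): 100% × 64% × 28% × 17% = 3.0464% of Pinebrook Energy Co.
Chain via Orion Partners LP → Oakhollow Shipping BV → Ridgefield Ventures LLC (R1): 74% × 39% × 35% × 45% = 4.54545% of Pinebrook Energy Co.
Aggregating (R3): 3.0464% + 4.54545% = 7.59185%.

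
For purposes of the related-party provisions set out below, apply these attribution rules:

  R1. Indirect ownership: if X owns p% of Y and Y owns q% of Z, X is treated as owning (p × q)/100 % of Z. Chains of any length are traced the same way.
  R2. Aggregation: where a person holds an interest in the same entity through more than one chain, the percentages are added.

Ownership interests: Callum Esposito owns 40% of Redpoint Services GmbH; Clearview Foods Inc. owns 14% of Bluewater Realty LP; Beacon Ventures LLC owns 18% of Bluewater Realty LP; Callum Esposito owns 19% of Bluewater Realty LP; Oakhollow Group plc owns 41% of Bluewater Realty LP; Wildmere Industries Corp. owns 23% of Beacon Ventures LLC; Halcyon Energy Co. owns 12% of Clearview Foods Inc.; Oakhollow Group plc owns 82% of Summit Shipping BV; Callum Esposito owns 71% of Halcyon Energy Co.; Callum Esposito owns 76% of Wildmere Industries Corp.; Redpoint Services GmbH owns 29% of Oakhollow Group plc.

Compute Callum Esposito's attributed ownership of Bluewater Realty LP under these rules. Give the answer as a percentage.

28.0952%

Chain via Halcyon Energy Co. → Clearview Foods Inc. (R1): 71% × 12% × 14% = 1.1928% of Bluewater Realty LP.
Chain via Wildmere Industries Corp. → Beacon Ventures LLC (R1): 76% × 23% × 18% = 3.1464% of Bluewater Realty LP.
Chain via Redpoint Services GmbH → Oakhollow Group plc (R1): 40% × 29% × 41% = 4.756% of Bluewater Realty LP.
Direct interest in Bluewater Realty LP: 19%.
Aggregating (R2): 1.1928% + 3.1464% + 4.756% + 19% = 28.0952%.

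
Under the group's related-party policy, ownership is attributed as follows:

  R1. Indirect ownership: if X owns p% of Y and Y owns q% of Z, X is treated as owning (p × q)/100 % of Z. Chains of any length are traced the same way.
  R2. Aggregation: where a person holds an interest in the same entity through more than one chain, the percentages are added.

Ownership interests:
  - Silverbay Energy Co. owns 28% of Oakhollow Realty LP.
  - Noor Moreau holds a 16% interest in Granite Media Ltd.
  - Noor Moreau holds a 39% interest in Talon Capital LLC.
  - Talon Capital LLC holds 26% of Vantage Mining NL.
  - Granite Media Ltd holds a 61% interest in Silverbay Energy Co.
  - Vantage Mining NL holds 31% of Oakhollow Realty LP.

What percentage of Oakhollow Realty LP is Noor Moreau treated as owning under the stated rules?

5.8762%

Chain via Granite Media Ltd → Silverbay Energy Co. (R1): 16% × 61% × 28% = 2.7328% of Oakhollow Realty LP.
Chain via Talon Capital LLC → Vantage Mining NL (R1): 39% × 26% × 31% = 3.1434% of Oakhollow Realty LP.
Aggregating (R2): 2.7328% + 3.1434% = 5.8762%.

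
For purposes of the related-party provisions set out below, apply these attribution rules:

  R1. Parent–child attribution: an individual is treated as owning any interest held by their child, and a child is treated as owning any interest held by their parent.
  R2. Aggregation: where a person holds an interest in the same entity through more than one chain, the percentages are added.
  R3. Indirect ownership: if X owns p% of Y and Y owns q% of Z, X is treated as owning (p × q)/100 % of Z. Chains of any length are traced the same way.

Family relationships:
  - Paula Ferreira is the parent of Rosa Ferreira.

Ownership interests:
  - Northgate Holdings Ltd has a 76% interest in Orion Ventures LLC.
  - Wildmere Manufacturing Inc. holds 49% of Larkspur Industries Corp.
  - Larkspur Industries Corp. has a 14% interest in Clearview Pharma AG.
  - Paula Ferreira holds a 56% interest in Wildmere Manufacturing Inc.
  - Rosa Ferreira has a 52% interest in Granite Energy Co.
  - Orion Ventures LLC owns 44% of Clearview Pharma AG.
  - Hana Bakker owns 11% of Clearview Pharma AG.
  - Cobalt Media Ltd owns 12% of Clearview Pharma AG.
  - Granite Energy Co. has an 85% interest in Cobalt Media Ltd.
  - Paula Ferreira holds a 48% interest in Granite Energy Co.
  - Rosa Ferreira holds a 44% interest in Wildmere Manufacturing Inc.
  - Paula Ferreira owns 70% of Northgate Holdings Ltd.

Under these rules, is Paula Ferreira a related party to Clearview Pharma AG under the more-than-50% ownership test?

By parent–child attribution (R1), Paula Ferreira is treated as also owning Rosa Ferreira's interest in Wildmere Manufacturing Inc, giving 56% + 44% = 100%.
By parent–child attribution (R1), Paula Ferreira is treated as also owning Rosa Ferreira's interest in Granite Energy Co, giving 48% + 52% = 100%.
Chain via Wildmere Manufacturing Inc. → Larkspur Industries Corp. (R3): 100% × 49% × 14% = 6.86% of Clearview Pharma AG.
Chain via Granite Energy Co. → Cobalt Media Ltd (R3): 100% × 85% × 12% = 10.2% of Clearview Pharma AG.
Chain via Northgate Holdings Ltd → Orion Ventures LLC (R3): 70% × 76% × 44% = 23.408% of Clearview Pharma AG.
Aggregating (R2): 6.86% + 10.2% + 23.408% = 40.468%.
40.468% does not exceed the 50% threshold, so Paula is not a related party to Clearview Pharma AG.

No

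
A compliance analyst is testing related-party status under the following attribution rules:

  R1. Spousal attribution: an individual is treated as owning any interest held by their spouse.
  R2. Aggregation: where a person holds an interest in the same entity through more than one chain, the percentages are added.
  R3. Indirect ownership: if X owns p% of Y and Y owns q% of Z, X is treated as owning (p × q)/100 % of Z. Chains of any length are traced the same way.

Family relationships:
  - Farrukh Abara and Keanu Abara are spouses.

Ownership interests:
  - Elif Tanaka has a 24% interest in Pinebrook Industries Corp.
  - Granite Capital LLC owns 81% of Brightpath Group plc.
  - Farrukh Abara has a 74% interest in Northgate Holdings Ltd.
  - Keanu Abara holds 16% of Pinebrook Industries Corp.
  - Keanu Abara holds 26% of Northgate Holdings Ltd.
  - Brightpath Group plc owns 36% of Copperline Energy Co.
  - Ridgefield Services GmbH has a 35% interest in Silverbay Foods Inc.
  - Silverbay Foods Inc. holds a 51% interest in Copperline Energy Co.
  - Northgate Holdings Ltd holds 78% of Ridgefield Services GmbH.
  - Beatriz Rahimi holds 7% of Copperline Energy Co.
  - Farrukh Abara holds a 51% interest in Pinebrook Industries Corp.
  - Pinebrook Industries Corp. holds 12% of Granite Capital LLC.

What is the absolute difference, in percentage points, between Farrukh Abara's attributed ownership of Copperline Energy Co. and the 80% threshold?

63.732536

By spousal attribution (R1), Farrukh Abara is treated as also owning Keanu Abara's interest in Pinebrook Industries Corp, giving 51% + 16% = 67%.
By spousal attribution (R1), Farrukh Abara is treated as also owning Keanu Abara's interest in Northgate Holdings Ltd, giving 74% + 26% = 100%.
Chain via Pinebrook Industries Corp. → Granite Capital LLC → Brightpath Group plc (R3): 67% × 12% × 81% × 36% = 2.344464% of Copperline Energy Co.
Chain via Northgate Holdings Ltd → Ridgefield Services GmbH → Silverbay Foods Inc. (R3): 100% × 78% × 35% × 51% = 13.923% of Copperline Energy Co.
Aggregating (R2): 2.344464% + 13.923% = 16.267464%.
16.267464% falls short of the 80% threshold by 63.732536 percentage points.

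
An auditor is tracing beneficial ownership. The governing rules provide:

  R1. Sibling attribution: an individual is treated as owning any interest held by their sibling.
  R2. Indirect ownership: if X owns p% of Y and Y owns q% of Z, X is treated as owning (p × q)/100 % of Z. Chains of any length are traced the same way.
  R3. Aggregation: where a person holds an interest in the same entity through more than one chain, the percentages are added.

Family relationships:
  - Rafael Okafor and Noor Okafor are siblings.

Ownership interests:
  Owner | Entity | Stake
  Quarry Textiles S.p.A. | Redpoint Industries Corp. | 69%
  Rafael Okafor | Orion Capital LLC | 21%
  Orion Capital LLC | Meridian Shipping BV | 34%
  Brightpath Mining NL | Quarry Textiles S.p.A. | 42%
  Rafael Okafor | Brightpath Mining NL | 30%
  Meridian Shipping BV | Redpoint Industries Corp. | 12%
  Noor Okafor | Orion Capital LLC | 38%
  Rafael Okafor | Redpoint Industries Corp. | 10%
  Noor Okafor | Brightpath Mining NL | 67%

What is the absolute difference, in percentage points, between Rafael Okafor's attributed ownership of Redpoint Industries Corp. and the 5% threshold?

By sibling attribution (R1), Rafael Okafor is treated as also owning Noor Okafor's interest in Brightpath Mining NL, giving 30% + 67% = 97%.
By sibling attribution (R1), Rafael Okafor is treated as also owning Noor Okafor's interest in Orion Capital LLC, giving 21% + 38% = 59%.
Chain via Brightpath Mining NL → Quarry Textiles S.p.A. (R2): 97% × 42% × 69% = 28.1106% of Redpoint Industries Corp.
Chain via Orion Capital LLC → Meridian Shipping BV (R2): 59% × 34% × 12% = 2.4072% of Redpoint Industries Corp.
Direct interest in Redpoint Industries Corp: 10%.
Aggregating (R3): 28.1106% + 2.4072% + 10% = 40.5178%.
40.5178% exceeds the 5% threshold by 35.5178 percentage points.

35.5178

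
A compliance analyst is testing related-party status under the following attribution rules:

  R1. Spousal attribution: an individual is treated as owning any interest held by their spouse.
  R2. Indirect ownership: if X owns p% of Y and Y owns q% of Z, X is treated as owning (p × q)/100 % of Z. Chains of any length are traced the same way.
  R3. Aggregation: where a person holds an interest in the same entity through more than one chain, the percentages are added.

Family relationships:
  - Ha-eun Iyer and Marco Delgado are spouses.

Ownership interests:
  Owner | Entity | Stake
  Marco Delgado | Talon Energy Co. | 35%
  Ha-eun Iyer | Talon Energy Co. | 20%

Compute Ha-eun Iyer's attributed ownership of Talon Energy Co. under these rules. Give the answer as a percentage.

By spousal attribution (R1), Ha-eun Iyer is treated as also owning Marco Delgado's interest in Talon Energy Co, giving 20% + 35% = 55%.
Direct interest in Talon Energy Co: 55%.

55%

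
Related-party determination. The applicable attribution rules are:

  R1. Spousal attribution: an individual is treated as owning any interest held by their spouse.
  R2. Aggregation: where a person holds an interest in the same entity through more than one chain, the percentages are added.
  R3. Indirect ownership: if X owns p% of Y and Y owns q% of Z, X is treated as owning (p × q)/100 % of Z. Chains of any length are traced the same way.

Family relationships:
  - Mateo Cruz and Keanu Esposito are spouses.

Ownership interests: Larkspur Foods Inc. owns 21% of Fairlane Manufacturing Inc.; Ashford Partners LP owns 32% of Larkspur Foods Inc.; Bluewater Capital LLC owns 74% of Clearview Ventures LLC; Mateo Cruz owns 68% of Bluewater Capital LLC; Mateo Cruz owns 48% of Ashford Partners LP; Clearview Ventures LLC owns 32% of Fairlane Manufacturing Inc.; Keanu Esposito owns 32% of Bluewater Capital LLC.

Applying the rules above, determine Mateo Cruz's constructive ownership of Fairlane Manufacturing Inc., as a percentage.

By spousal attribution (R1), Mateo Cruz is treated as also owning Keanu Esposito's interest in Bluewater Capital LLC, giving 68% + 32% = 100%.
Chain via Bluewater Capital LLC → Clearview Ventures LLC (R3): 100% × 74% × 32% = 23.68% of Fairlane Manufacturing Inc.
Chain via Ashford Partners LP → Larkspur Foods Inc. (R3): 48% × 32% × 21% = 3.2256% of Fairlane Manufacturing Inc.
Aggregating (R2): 23.68% + 3.2256% = 26.9056%.

26.9056%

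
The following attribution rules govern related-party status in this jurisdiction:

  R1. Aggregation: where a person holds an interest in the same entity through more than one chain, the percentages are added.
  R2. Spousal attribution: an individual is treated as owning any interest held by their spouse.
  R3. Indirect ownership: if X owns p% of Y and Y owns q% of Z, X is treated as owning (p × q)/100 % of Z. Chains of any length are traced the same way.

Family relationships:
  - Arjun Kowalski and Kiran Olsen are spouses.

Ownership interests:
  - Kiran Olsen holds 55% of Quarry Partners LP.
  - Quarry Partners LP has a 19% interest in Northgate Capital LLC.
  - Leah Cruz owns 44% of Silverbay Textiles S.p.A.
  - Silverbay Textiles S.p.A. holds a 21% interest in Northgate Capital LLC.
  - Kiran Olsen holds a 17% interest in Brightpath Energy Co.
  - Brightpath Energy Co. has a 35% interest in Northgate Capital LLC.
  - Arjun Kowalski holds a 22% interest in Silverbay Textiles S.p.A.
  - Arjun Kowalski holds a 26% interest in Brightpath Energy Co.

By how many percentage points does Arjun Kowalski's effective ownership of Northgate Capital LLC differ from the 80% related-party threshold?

By spousal attribution (R2), Arjun Kowalski is treated as also owning Kiran Olsen's interest in Brightpath Energy Co, giving 26% + 17% = 43%.
By spousal attribution (R2), Arjun Kowalski is treated as owning Kiran Olsen's 55% interest in Quarry Partners LP.
Chain via Silverbay Textiles S.p.A. (R3): 22% × 21% = 4.62% of Northgate Capital LLC.
Chain via Brightpath Energy Co. (R3): 43% × 35% = 15.05% of Northgate Capital LLC.
Chain via Quarry Partners LP (R3): 55% × 19% = 10.45% of Northgate Capital LLC.
Aggregating (R1): 4.62% + 15.05% + 10.45% = 30.12%.
30.12% falls short of the 80% threshold by 49.88 percentage points.

49.88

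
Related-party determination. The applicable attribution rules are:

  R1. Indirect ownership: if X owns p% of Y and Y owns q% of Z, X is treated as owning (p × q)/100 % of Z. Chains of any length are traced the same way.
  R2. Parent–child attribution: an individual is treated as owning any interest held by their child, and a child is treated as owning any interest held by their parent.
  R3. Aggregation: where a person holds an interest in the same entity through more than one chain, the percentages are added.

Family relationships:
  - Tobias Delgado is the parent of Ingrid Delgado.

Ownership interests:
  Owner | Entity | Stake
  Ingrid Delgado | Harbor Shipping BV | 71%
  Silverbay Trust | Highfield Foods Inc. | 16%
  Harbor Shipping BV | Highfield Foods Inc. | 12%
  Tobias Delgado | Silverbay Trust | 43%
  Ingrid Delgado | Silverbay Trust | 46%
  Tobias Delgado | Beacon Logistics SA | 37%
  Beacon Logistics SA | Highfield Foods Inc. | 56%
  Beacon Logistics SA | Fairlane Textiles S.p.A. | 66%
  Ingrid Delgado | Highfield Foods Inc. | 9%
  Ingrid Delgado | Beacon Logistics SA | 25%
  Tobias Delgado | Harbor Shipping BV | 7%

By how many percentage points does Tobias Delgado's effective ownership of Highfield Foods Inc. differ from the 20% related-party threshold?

By parent–child attribution (R2), Tobias Delgado is treated as also owning Ingrid Delgado's interest in Beacon Logistics SA, giving 37% + 25% = 62%.
By parent–child attribution (R2), Tobias Delgado is treated as also owning Ingrid Delgado's interest in Silverbay Trust, giving 43% + 46% = 89%.
By parent–child attribution (R2), Tobias Delgado is treated as also owning Ingrid Delgado's interest in Harbor Shipping BV, giving 7% + 71% = 78%.
By parent–child attribution (R2), Tobias Delgado is treated as owning Ingrid Delgado's 9% interest in Highfield Foods Inc.
Chain via Beacon Logistics SA (R1): 62% × 56% = 34.72% of Highfield Foods Inc.
Chain via Silverbay Trust (R1): 89% × 16% = 14.24% of Highfield Foods Inc.
Chain via Harbor Shipping BV (R1): 78% × 12% = 9.36% of Highfield Foods Inc.
Direct interest in Highfield Foods Inc: 9%.
Aggregating (R3): 34.72% + 14.24% + 9.36% + 9% = 67.32%.
67.32% exceeds the 20% threshold by 47.32 percentage points.

47.32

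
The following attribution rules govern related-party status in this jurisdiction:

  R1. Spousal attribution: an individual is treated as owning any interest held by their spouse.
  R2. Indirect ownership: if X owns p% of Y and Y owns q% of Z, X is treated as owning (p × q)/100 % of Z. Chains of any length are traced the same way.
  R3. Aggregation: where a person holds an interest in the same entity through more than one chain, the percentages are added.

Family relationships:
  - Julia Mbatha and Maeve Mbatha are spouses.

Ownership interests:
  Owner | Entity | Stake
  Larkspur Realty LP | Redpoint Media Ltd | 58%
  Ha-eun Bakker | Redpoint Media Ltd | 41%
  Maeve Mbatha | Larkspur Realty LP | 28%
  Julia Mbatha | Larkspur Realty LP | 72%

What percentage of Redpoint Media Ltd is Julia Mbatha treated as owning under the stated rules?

58%

By spousal attribution (R1), Julia Mbatha is treated as also owning Maeve Mbatha's interest in Larkspur Realty LP, giving 72% + 28% = 100%.
Chain via Larkspur Realty LP (R2): 100% × 58% = 58% of Redpoint Media Ltd.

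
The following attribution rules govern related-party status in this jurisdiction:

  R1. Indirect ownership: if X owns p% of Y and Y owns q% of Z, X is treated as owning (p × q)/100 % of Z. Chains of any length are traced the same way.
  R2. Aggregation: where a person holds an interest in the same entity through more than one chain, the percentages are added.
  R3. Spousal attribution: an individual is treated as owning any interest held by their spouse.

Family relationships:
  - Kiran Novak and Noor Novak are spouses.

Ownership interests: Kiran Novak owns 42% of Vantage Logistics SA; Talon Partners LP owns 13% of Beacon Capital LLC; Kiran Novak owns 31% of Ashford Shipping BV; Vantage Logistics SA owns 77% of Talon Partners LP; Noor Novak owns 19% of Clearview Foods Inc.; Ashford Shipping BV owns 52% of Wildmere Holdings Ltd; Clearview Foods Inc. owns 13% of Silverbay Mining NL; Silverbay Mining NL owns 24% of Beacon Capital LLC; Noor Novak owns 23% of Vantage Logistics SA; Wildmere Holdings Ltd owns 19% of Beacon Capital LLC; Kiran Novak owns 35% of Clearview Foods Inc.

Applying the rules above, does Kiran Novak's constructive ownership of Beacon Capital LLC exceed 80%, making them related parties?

By spousal attribution (R3), Kiran Novak is treated as also owning Noor Novak's interest in Vantage Logistics SA, giving 42% + 23% = 65%.
By spousal attribution (R3), Kiran Novak is treated as also owning Noor Novak's interest in Clearview Foods Inc, giving 35% + 19% = 54%.
Chain via Vantage Logistics SA → Talon Partners LP (R1): 65% × 77% × 13% = 6.5065% of Beacon Capital LLC.
Chain via Ashford Shipping BV → Wildmere Holdings Ltd (R1): 31% × 52% × 19% = 3.0628% of Beacon Capital LLC.
Chain via Clearview Foods Inc. → Silverbay Mining NL (R1): 54% × 13% × 24% = 1.6848% of Beacon Capital LLC.
Aggregating (R2): 6.5065% + 3.0628% + 1.6848% = 11.2541%.
11.2541% does not exceed the 80% threshold, so Kiran is not a related party to Beacon Capital LLC.

No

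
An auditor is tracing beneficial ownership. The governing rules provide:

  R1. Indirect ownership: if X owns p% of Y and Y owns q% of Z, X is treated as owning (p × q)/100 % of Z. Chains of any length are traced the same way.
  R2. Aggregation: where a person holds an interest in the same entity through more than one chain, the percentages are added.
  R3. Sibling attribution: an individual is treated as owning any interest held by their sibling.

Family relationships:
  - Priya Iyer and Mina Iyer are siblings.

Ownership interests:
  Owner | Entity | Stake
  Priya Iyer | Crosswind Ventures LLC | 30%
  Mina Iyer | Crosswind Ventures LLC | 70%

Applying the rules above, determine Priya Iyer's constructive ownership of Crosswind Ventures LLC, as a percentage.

100%

By sibling attribution (R3), Priya Iyer is treated as also owning Mina Iyer's interest in Crosswind Ventures LLC, giving 30% + 70% = 100%.
Direct interest in Crosswind Ventures LLC: 100%.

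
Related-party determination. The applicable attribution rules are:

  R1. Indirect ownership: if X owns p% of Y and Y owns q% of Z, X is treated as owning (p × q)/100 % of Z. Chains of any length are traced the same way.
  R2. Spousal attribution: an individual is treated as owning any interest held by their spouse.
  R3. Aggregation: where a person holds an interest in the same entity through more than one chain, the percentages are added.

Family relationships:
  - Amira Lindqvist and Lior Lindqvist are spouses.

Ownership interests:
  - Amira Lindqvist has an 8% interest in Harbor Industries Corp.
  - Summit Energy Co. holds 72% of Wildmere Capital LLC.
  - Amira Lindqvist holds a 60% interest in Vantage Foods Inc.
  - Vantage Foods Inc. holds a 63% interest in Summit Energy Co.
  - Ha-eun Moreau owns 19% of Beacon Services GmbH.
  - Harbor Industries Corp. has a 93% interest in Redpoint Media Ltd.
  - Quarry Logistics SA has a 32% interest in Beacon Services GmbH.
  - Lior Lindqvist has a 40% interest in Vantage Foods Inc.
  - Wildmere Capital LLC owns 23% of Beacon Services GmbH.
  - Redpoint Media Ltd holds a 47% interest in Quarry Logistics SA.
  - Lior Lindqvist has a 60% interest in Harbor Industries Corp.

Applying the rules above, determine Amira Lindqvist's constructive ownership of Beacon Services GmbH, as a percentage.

By spousal attribution (R2), Amira Lindqvist is treated as also owning Lior Lindqvist's interest in Harbor Industries Corp, giving 8% + 60% = 68%.
By spousal attribution (R2), Amira Lindqvist is treated as also owning Lior Lindqvist's interest in Vantage Foods Inc, giving 60% + 40% = 100%.
Chain via Harbor Industries Corp. → Redpoint Media Ltd → Quarry Logistics SA (R1): 68% × 93% × 47% × 32% = 9.511296% of Beacon Services GmbH.
Chain via Vantage Foods Inc. → Summit Energy Co. → Wildmere Capital LLC (R1): 100% × 63% × 72% × 23% = 10.4328% of Beacon Services GmbH.
Aggregating (R3): 9.511296% + 10.4328% = 19.944096%.

19.944096%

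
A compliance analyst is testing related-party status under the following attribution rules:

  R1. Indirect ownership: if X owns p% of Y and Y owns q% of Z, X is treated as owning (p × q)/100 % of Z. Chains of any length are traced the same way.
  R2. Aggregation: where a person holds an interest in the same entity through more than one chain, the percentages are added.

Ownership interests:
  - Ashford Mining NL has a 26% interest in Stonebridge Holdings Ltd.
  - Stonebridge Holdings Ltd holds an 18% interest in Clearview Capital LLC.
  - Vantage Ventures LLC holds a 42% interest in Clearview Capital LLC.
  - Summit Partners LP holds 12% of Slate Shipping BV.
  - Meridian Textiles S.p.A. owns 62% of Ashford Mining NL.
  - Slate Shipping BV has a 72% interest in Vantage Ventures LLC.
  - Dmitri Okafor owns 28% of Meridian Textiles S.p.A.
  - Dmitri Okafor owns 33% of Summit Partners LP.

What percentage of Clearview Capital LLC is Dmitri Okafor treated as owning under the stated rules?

Chain via Summit Partners LP → Slate Shipping BV → Vantage Ventures LLC (R1): 33% × 12% × 72% × 42% = 1.197504% of Clearview Capital LLC.
Chain via Meridian Textiles S.p.A. → Ashford Mining NL → Stonebridge Holdings Ltd (R1): 28% × 62% × 26% × 18% = 0.812448% of Clearview Capital LLC.
Aggregating (R2): 1.197504% + 0.812448% = 2.009952%.

2.009952%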